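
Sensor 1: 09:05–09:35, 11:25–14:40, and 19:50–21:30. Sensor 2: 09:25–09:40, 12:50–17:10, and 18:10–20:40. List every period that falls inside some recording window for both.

09:05-09:35 ∩ B → 09:25-09:35.
11:25-14:40 ∩ B → 12:50-14:40.
19:50-21:30 ∩ B → 19:50-20:40.

09:25-09:35, 12:50-14:40, 19:50-20:40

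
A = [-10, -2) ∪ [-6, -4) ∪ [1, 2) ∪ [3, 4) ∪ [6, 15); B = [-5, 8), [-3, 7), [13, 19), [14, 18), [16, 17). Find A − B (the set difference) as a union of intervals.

[-10, -5) ∪ [8, 13)

A, merged: [-10, -2), [1, 2), [3, 4), [6, 15).
B, merged: [-5, 8), [13, 19).
[-10, -2) minus B → [-10, -5).
[1, 2): fully covered by B → removed.
[3, 4): fully covered by B → removed.
[6, 15) minus B → [8, 13).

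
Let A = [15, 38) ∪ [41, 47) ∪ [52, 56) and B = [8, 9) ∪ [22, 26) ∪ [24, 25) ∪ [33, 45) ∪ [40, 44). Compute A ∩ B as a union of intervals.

Merge the second list: [8, 9), [22, 26), [33, 45).
[15, 38) ∩ B → [22, 26), [33, 38).
[41, 47) ∩ B → [41, 45).
[52, 56) meets no B interval.

[22, 26) ∪ [33, 38) ∪ [41, 45)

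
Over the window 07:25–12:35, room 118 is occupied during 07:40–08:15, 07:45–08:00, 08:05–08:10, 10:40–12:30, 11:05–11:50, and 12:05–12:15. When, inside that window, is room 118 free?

The merged coverage is 07:40–08:15, 10:40–12:30.
Complement within 07:25–12:35: 07:25–07:40, 08:15–10:40, 12:30–12:35.

07:25–07:40, 08:15–10:40, 12:30–12:35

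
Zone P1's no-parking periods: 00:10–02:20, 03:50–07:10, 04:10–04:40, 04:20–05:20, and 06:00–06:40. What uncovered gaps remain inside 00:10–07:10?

The merged coverage is 00:10-02:20, 03:50-07:10.
Uncovered inside 00:10-07:10: 02:20-03:50.

02:20-03:50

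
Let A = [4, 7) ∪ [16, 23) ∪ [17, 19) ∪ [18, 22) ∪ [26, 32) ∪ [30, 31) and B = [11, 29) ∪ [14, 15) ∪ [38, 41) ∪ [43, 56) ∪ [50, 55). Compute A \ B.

A, merged: [4, 7), [16, 23), [26, 32).
B, merged: [11, 29), [38, 41), [43, 56).
[4, 7): nothing removed.
[16, 23): entirely removed.
[26, 32) \ B = [29, 32).

[4, 7) ∪ [29, 32)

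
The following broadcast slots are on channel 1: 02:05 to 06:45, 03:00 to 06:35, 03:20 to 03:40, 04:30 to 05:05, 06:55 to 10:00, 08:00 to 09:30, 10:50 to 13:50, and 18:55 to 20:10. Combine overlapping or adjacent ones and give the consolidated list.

03:00–06:35 overlaps/touches 02:05–06:45 → extend to 02:05–06:45.
03:20–03:40 overlaps/touches 02:05–06:45 → extend to 02:05–06:45.
04:30–05:05 overlaps/touches 02:05–06:45 → extend to 02:05–06:45.
06:55–10:00 is disjoint → start new block.
08:00–09:30 overlaps/touches 06:55–10:00 → extend to 06:55–10:00.
10:50–13:50 is disjoint → start new block.
18:55–20:10 is disjoint → start new block.

02:05–06:45, 06:55–10:00, 10:50–13:50, 18:55–20:10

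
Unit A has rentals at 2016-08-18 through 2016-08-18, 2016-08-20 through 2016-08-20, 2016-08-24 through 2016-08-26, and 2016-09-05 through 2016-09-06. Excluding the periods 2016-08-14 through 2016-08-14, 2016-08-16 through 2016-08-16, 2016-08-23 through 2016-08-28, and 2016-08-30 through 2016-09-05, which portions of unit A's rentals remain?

2016-08-18 through 2016-08-18 is untouched.
2016-08-20 through 2016-08-20 is untouched.
2016-08-24 through 2016-08-26 lies entirely inside B → drops out.
2016-09-05 through 2016-09-06 with B removed leaves 2016-09-06 through 2016-09-06.

2016-08-18 through 2016-08-18, 2016-08-20 through 2016-08-20, 2016-09-06 through 2016-09-06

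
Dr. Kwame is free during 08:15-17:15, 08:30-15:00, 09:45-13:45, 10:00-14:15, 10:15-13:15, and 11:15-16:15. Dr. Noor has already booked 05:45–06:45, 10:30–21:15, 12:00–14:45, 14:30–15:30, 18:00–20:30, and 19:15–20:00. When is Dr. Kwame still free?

Merge the first list: 08:15–17:15.
Merge the second list: 05:45–06:45, 10:30–21:15.
08:15–17:15 minus B → 08:15–10:30.

08:15–10:30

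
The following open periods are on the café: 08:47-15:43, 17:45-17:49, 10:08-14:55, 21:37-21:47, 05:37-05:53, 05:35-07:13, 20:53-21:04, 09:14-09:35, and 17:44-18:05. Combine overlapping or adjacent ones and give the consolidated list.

Sort by start: 05:35–07:13, 05:37–05:53, 08:47–15:43, 09:14–09:35, 10:08–14:55, 17:44–18:05, 17:45–17:49, 20:53–21:04, 21:37–21:47.
05:37–05:53 overlaps/touches 05:35–07:13 → extend to 05:35–07:13.
08:47–15:43 is disjoint → start new block.
09:14–09:35 overlaps/touches 08:47–15:43 → extend to 08:47–15:43.
10:08–14:55 overlaps/touches 08:47–15:43 → extend to 08:47–15:43.
17:44–18:05 is disjoint → start new block.
17:45–17:49 overlaps/touches 17:44–18:05 → extend to 17:44–18:05.
20:53–21:04 is disjoint → start new block.
21:37–21:47 is disjoint → start new block.

05:35–07:13, 08:47–15:43, 17:44–18:05, 20:53–21:04, 21:37–21:47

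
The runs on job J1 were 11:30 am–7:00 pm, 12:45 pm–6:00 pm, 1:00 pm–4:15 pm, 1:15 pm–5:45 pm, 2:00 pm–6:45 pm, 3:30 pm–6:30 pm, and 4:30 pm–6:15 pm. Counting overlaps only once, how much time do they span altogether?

Merged: 11:30 am–7:00 pm.
Length: 7 h 30 min.

7 h 30 min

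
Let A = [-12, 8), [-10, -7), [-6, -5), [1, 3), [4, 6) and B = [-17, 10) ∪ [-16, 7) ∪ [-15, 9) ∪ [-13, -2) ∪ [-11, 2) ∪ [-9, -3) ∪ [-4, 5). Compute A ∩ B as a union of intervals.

[-12, 8)

First set merges to [-12, 8).
Second set merges to [-17, 10).
[-12, 8) meets the second set on [-12, 8).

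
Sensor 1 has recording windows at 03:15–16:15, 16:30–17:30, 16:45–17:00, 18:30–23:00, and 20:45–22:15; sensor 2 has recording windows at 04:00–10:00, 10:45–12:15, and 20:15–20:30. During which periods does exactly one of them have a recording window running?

03:15–04:00, 10:00–10:45, 12:15–16:15, 16:30–17:30, 18:30–20:15, 20:30–23:00

Merge the first list: 03:15–16:15, 16:30–17:30, 18:30–23:00.
A \ B = 03:15–04:00, 10:00–10:45, 12:15–16:15, 16:30–17:30, 18:30–20:15, 20:30–23:00.
B \ A = none.
Union of the two gives the symmetric difference.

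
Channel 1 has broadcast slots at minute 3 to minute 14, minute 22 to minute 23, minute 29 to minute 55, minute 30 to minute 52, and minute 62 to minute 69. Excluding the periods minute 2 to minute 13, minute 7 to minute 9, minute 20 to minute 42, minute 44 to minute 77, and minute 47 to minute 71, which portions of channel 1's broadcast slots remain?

minute 13 to minute 14, minute 42 to minute 44

Merge the first list: minute 3 to minute 14, minute 22 to minute 23, minute 29 to minute 55, minute 62 to minute 69.
Merge the second list: minute 2 to minute 13, minute 20 to minute 42, minute 44 to minute 77.
minute 3 to minute 14 minus B → minute 13 to minute 14.
minute 22 to minute 23: fully covered by B → removed.
minute 29 to minute 55 minus B → minute 42 to minute 44.
minute 62 to minute 69: fully covered by B → removed.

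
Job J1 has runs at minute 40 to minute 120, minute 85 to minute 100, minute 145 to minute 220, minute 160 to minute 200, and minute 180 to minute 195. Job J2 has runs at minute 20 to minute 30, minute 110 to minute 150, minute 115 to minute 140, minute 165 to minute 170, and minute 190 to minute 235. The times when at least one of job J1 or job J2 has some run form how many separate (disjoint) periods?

First set merges to minute 40 to minute 120, minute 145 to minute 220.
Second set merges to minute 20 to minute 30, minute 110 to minute 150, minute 165 to minute 170, minute 190 to minute 235.
A ∪ B = minute 20 to minute 30, minute 40 to minute 235.
That is 2 disjoint pieces.

2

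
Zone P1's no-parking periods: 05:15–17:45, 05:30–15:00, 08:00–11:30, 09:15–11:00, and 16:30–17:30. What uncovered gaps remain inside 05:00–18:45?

The merged coverage is 05:15-17:45.
Gaps within 05:00-18:45: 05:00-05:15, 17:45-18:45.

05:00-05:15, 17:45-18:45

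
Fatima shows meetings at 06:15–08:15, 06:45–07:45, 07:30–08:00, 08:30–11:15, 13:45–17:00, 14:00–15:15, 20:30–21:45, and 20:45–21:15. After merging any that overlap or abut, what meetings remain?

06:45–07:45 overlaps/touches 06:15–08:15 → extend to 06:15–08:15.
07:30–08:00 overlaps/touches 06:15–08:15 → extend to 06:15–08:15.
08:30–11:15 is disjoint → start new block.
13:45–17:00 is disjoint → start new block.
14:00–15:15 overlaps/touches 13:45–17:00 → extend to 13:45–17:00.
20:30–21:45 is disjoint → start new block.
20:45–21:15 overlaps/touches 20:30–21:45 → extend to 20:30–21:45.

06:15–08:15, 08:30–11:15, 13:45–17:00, 20:30–21:45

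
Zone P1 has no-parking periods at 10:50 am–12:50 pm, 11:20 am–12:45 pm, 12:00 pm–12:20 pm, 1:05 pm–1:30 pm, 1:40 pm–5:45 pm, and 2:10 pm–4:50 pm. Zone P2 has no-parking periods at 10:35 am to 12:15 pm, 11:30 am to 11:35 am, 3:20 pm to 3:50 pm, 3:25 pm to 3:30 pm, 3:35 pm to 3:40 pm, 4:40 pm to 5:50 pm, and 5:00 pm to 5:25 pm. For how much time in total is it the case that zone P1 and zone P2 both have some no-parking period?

Merge the first list: 10:50 am–12:50 pm, 1:05 pm–1:30 pm, 1:40 pm–5:45 pm.
Merge the second list: 10:35 am–12:15 pm, 3:20 pm–3:50 pm, 4:40 pm–5:50 pm.
A ∩ B = 10:50 am–12:15 pm, 3:20 pm–3:50 pm, 4:40 pm–5:45 pm.
Total: 1 h 25 min + 30 min + 1 h 5 min = 3 h.

3 h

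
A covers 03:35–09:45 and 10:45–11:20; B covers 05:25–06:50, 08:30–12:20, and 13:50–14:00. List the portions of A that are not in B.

03:35–09:45 minus B → 03:35–05:25, 06:50–08:30.
10:45–11:20: fully covered by B → removed.

03:35–05:25, 06:50–08:30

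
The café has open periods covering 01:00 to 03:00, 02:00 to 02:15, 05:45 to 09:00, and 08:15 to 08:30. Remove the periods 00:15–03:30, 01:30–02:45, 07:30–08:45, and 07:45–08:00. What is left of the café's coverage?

05:45–07:30, 08:45–09:00

A, merged: 01:00–03:00, 05:45–09:00.
B, merged: 00:15–03:30, 07:30–08:45.
01:00–03:00: entirely removed.
05:45–09:00 \ B = 05:45–07:30, 08:45–09:00.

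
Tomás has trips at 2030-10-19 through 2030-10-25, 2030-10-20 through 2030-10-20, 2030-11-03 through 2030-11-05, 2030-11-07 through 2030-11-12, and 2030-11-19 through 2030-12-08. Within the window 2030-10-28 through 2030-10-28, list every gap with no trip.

Covered (merged): 2030-10-19 through 2030-10-25, 2030-11-03 through 2030-11-05, 2030-11-07 through 2030-11-12, 2030-11-19 through 2030-12-08.
Complement within 2030-10-28 through 2030-10-28: 2030-10-28 through 2030-10-28.

2030-10-28 through 2030-10-28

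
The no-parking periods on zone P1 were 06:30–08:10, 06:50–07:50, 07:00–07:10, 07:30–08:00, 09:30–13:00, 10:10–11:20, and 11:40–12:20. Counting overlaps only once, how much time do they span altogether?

5 h 10 min

Merged: 06:30–08:10, 09:30–13:00.
Lengths: 1 h 40 min + 3 h 30 min = 5 h 10 min.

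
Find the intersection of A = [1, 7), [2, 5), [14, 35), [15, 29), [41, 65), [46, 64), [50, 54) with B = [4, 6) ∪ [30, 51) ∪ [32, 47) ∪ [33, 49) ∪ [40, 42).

First set merges to [1, 7), [14, 35), [41, 65).
Second set merges to [4, 6), [30, 51).
[1, 7) overlaps B on [4, 6).
[14, 35) overlaps B on [30, 35).
[41, 65) overlaps B on [41, 51).

[4, 6) ∪ [30, 35) ∪ [41, 51)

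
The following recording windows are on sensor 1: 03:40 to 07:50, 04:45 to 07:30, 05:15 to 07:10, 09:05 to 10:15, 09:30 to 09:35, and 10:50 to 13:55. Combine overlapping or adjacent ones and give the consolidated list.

04:45-07:30 overlaps/touches 03:40-07:50 → extend to 03:40-07:50.
05:15-07:10 overlaps/touches 03:40-07:50 → extend to 03:40-07:50.
09:05-10:15 is disjoint → start new block.
09:30-09:35 overlaps/touches 09:05-10:15 → extend to 09:05-10:15.
10:50-13:55 is disjoint → start new block.

03:40-07:50, 09:05-10:15, 10:50-13:55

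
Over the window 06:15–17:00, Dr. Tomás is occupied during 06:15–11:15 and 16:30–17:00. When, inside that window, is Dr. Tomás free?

Covered (merged): 06:15–11:15, 16:30–17:00.
Complement within 06:15–17:00: 11:15–16:30.

11:15–16:30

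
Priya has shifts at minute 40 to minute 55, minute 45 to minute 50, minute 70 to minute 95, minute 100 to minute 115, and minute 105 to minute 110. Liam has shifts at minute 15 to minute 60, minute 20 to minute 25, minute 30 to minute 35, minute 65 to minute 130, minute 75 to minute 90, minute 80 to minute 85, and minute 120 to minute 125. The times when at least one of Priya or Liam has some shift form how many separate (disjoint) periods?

2

A, merged: minute 40 to minute 55, minute 70 to minute 95, minute 100 to minute 115.
B, merged: minute 15 to minute 60, minute 65 to minute 130.
A ∪ B = minute 15 to minute 60, minute 65 to minute 130.
That is 2 disjoint pieces.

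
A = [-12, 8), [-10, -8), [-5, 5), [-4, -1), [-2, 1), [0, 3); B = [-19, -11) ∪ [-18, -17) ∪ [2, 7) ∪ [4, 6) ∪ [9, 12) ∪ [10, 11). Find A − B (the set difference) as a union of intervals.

First set merges to [-12, 8).
Second set merges to [-19, -11), [2, 7), [9, 12).
[-12, 8) minus B → [-11, 2), [7, 8).

[-11, 2) ∪ [7, 8)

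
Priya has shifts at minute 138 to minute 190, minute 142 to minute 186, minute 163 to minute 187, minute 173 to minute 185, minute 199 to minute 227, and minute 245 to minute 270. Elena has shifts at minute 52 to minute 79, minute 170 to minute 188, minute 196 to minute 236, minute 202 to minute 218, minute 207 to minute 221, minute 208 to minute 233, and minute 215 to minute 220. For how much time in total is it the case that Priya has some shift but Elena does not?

59 minutes

First set merges to minute 138 to minute 190, minute 199 to minute 227, minute 245 to minute 270.
Second set merges to minute 52 to minute 79, minute 170 to minute 188, minute 196 to minute 236.
A \ B = minute 138 to minute 170, minute 188 to minute 190, minute 245 to minute 270.
Total: 32 minutes + 2 minutes + 25 minutes = 59 minutes.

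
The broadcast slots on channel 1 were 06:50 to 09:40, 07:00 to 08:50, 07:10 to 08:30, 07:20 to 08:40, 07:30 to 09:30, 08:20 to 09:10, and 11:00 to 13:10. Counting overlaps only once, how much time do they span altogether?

5 h

Merged: 06:50–09:40, 11:00–13:10.
Lengths: 2 h 50 min + 2 h 10 min = 5 h.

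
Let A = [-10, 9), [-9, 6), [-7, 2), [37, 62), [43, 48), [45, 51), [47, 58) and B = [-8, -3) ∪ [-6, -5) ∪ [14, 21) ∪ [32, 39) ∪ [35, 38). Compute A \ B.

First set merges to [-10, 9), [37, 62).
Second set merges to [-8, -3), [14, 21), [32, 39).
[-10, 9) minus B → [-10, -8), [-3, 9).
[37, 62) minus B → [39, 62).

[-10, -8) ∪ [-3, 9) ∪ [39, 62)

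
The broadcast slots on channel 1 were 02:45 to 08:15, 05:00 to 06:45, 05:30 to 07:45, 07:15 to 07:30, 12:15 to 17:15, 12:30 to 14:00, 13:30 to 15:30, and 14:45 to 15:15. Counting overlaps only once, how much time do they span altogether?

10 h 30 min

Merged: 02:45–08:15, 12:15–17:15.
Lengths: 5 h 30 min + 5 h = 10 h 30 min.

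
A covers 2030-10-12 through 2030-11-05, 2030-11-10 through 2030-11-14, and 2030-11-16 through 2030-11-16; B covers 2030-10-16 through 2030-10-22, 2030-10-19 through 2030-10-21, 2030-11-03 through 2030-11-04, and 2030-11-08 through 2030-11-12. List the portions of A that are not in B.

2030-10-12 through 2030-10-15, 2030-10-23 through 2030-11-02, 2030-11-05 through 2030-11-05, 2030-11-13 through 2030-11-14, 2030-11-16 through 2030-11-16

Second set merges to 2030-10-16 through 2030-10-22, 2030-11-03 through 2030-11-04, 2030-11-08 through 2030-11-12.
2030-10-12 through 2030-11-05 \ B = 2030-10-12 through 2030-10-15, 2030-10-23 through 2030-11-02, 2030-11-05 through 2030-11-05.
2030-11-10 through 2030-11-14 \ B = 2030-11-13 through 2030-11-14.
2030-11-16 through 2030-11-16: nothing removed.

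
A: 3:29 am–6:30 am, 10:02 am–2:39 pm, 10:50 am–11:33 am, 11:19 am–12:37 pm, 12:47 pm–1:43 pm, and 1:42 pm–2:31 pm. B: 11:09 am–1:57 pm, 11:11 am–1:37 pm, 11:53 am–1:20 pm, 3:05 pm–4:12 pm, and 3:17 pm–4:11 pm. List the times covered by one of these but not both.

Merge the first list: 3:29 am–6:30 am, 10:02 am–2:39 pm.
Merge the second list: 11:09 am–1:57 pm, 3:05 pm–4:12 pm.
Only in the first: 3:29 am–6:30 am, 10:02 am–11:09 am, 1:57 pm–2:39 pm.
Only in the second: 3:05 pm–4:12 pm.
Together these are the periods covered by exactly one.

3:29 am–6:30 am, 10:02 am–11:09 am, 1:57 pm–2:39 pm, 3:05 pm–4:12 pm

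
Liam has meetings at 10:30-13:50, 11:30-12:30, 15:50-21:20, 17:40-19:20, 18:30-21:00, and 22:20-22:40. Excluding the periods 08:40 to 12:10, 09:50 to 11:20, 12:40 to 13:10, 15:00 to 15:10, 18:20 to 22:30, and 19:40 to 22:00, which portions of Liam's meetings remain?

First set merges to 10:30–13:50, 15:50–21:20, 22:20–22:40.
Second set merges to 08:40–12:10, 12:40–13:10, 15:00–15:10, 18:20–22:30.
10:30–13:50 \ B = 12:10–12:40, 13:10–13:50.
15:50–21:20 \ B = 15:50–18:20.
22:20–22:40 \ B = 22:30–22:40.

12:10–12:40, 13:10–13:50, 15:50–18:20, 22:30–22:40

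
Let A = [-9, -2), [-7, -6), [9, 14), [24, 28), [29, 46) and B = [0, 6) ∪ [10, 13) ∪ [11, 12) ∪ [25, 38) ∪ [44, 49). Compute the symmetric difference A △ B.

Merge the first list: [-9, -2), [9, 14), [24, 28), [29, 46).
Merge the second list: [0, 6), [10, 13), [25, 38), [44, 49).
A \ B = [-9, -2), [9, 10), [13, 14), [24, 25), [38, 44).
B \ A = [0, 6), [28, 29), [46, 49).
Union of the two gives the symmetric difference.

[-9, -2) ∪ [0, 6) ∪ [9, 10) ∪ [13, 14) ∪ [24, 25) ∪ [28, 29) ∪ [38, 44) ∪ [46, 49)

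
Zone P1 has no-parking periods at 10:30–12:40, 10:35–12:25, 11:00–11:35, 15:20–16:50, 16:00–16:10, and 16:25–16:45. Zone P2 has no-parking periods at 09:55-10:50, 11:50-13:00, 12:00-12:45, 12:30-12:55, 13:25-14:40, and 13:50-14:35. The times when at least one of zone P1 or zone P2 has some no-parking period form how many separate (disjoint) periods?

3

First set merges to 10:30–12:40, 15:20–16:50.
Second set merges to 09:55–10:50, 11:50–13:00, 13:25–14:40.
A ∪ B = 09:55–13:00, 13:25–14:40, 15:20–16:50.
That is 3 disjoint pieces.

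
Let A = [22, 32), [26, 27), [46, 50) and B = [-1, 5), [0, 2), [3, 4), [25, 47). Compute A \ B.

[22, 25) ∪ [47, 50)

First set merges to [22, 32), [46, 50).
Second set merges to [-1, 5), [25, 47).
[22, 32) with B removed leaves [22, 25).
[46, 50) with B removed leaves [47, 50).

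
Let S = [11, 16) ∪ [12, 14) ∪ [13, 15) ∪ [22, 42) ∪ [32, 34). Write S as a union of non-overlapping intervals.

[11, 16) ∪ [22, 42)

[12, 14) overlaps/touches [11, 16) → extend to [11, 16).
[13, 15) overlaps/touches [11, 16) → extend to [11, 16).
[22, 42) is disjoint → start new block.
[32, 34) overlaps/touches [22, 42) → extend to [22, 42).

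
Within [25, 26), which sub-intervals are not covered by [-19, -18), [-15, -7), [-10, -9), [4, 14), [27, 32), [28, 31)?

After merging, the occupied span is [-19, -18), [-15, -7), [4, 14), [27, 32).
Uncovered inside [25, 26): [25, 26).

[25, 26)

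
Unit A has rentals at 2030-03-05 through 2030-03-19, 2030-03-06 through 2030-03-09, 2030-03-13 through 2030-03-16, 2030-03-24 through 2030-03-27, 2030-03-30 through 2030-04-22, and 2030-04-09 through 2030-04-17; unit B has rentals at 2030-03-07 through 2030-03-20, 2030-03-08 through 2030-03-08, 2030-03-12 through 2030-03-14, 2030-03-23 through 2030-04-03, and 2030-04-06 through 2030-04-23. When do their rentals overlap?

Merge the first list: 2030-03-05 through 2030-03-19, 2030-03-24 through 2030-03-27, 2030-03-30 through 2030-04-22.
Merge the second list: 2030-03-07 through 2030-03-20, 2030-03-23 through 2030-04-03, 2030-04-06 through 2030-04-23.
2030-03-05 through 2030-03-19 ∩ B → 2030-03-07 through 2030-03-19.
2030-03-24 through 2030-03-27 ∩ B → 2030-03-24 through 2030-03-27.
2030-03-30 through 2030-04-22 ∩ B → 2030-03-30 through 2030-04-03, 2030-04-06 through 2030-04-22.

2030-03-07 through 2030-03-19, 2030-03-24 through 2030-03-27, 2030-03-30 through 2030-04-03, 2030-04-06 through 2030-04-22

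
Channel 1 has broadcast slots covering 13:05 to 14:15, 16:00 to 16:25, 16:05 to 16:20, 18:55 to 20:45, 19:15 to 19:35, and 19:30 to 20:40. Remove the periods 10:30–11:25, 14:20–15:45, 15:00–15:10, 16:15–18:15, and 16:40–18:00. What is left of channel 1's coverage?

Merge the first list: 13:05–14:15, 16:00–16:25, 18:55–20:45.
Merge the second list: 10:30–11:25, 14:20–15:45, 16:15–18:15.
13:05–14:15: nothing removed.
16:00–16:25 \ B = 16:00–16:15.
18:55–20:45: nothing removed.

13:05–14:15, 16:00–16:15, 18:55–20:45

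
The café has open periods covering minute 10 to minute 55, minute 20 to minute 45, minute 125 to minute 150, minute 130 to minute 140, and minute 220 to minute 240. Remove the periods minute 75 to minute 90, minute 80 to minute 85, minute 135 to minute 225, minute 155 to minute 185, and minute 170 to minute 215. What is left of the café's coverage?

Merge the first list: minute 10 to minute 55, minute 125 to minute 150, minute 220 to minute 240.
Merge the second list: minute 75 to minute 90, minute 135 to minute 225.
minute 10 to minute 55: nothing removed.
minute 125 to minute 150 \ B = minute 125 to minute 135.
minute 220 to minute 240 \ B = minute 225 to minute 240.

minute 10 to minute 55, minute 125 to minute 135, minute 225 to minute 240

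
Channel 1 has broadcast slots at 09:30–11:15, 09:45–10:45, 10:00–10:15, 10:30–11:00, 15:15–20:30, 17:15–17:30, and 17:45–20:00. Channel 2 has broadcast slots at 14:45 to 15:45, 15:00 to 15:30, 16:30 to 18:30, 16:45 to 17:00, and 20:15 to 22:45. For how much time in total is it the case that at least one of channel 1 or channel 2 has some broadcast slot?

9 h 45 min

Merge the first list: 09:30–11:15, 15:15–20:30.
Merge the second list: 14:45–15:45, 16:30–18:30, 20:15–22:45.
A ∪ B = 09:30–11:15, 14:45–22:45.
Total: 1 h 45 min + 8 h = 9 h 45 min.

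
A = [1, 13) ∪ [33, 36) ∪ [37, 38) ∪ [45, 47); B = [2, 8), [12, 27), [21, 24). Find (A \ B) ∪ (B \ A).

[1, 2) ∪ [8, 12) ∪ [13, 27) ∪ [33, 36) ∪ [37, 38) ∪ [45, 47)

Second set merges to [2, 8), [12, 27).
A \ B = [1, 2), [8, 12), [33, 36), [37, 38), [45, 47).
B \ A = [13, 27).
Union of the two gives the symmetric difference.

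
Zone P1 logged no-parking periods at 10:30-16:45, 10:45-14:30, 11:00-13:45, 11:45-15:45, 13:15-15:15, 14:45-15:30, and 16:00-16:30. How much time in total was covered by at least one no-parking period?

Merged: 10:30–16:45.
Length: 6 h 15 min.

6 h 15 min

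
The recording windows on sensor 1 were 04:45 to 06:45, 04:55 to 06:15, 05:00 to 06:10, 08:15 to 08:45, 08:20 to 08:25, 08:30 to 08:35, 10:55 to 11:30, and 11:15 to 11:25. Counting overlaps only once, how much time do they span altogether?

Merged: 04:45–06:45, 08:15–08:45, 10:55–11:30.
Lengths: 2 h + 30 min + 35 min = 3 h 5 min.

3 h 5 min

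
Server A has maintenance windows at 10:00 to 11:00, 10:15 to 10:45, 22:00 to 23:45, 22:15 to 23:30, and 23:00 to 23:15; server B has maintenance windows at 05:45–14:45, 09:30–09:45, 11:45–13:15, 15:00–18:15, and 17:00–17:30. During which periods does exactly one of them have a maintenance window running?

A, merged: 10:00–11:00, 22:00–23:45.
B, merged: 05:45–14:45, 15:00–18:15.
A but not B: 22:00–23:45.
B but not A: 05:45–10:00, 11:00–14:45, 15:00–18:15.
Combining gives A △ B.

05:45–10:00, 11:00–14:45, 15:00–18:15, 22:00–23:45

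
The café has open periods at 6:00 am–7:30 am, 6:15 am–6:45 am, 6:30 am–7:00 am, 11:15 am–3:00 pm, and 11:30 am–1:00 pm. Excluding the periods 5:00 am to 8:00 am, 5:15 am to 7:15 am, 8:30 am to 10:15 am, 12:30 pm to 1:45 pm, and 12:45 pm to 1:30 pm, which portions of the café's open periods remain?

11:15 am-12:30 pm, 1:45 pm-3:00 pm

First set merges to 6:00 am-7:30 am, 11:15 am-3:00 pm.
Second set merges to 5:00 am-8:00 am, 8:30 am-10:15 am, 12:30 pm-1:45 pm.
6:00 am-7:30 am: fully covered by B → removed.
11:15 am-3:00 pm minus B → 11:15 am-12:30 pm, 1:45 pm-3:00 pm.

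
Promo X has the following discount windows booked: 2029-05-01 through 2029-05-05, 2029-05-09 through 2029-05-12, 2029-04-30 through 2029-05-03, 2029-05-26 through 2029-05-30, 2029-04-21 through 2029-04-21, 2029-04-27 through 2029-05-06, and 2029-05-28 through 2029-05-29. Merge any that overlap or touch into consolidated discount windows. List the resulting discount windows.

Sort by start: 2029-04-21 through 2029-04-21, 2029-04-27 through 2029-05-06, 2029-04-30 through 2029-05-03, 2029-05-01 through 2029-05-05, 2029-05-09 through 2029-05-12, 2029-05-26 through 2029-05-30, 2029-05-28 through 2029-05-29.
2029-04-27 through 2029-05-06 is disjoint → start new block.
2029-04-30 through 2029-05-03 overlaps/touches 2029-04-27 through 2029-05-06 → extend to 2029-04-27 through 2029-05-06.
2029-05-01 through 2029-05-05 overlaps/touches 2029-04-27 through 2029-05-06 → extend to 2029-04-27 through 2029-05-06.
2029-05-09 through 2029-05-12 is disjoint → start new block.
2029-05-26 through 2029-05-30 is disjoint → start new block.
2029-05-28 through 2029-05-29 overlaps/touches 2029-05-26 through 2029-05-30 → extend to 2029-05-26 through 2029-05-30.

2029-04-21 through 2029-04-21, 2029-04-27 through 2029-05-06, 2029-05-09 through 2029-05-12, 2029-05-26 through 2029-05-30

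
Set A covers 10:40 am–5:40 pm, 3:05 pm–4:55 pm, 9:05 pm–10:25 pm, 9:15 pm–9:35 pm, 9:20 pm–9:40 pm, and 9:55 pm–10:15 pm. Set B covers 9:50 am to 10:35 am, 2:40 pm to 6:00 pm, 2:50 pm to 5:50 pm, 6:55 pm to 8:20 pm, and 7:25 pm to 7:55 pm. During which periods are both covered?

Merge the first list: 10:40 am-5:40 pm, 9:05 pm-10:25 pm.
Merge the second list: 9:50 am-10:35 am, 2:40 pm-6:00 pm, 6:55 pm-8:20 pm.
10:40 am-5:40 pm ∩ B → 2:40 pm-5:40 pm.
9:05 pm-10:25 pm meets no B interval.

2:40 pm-5:40 pm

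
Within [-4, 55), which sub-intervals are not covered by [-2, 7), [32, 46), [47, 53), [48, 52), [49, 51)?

After merging, the occupied span is [-2, 7), [32, 46), [47, 53).
Gaps within [-4, 55): [-4, -2), [7, 32), [46, 47), [53, 55).

[-4, -2) ∪ [7, 32) ∪ [46, 47) ∪ [53, 55)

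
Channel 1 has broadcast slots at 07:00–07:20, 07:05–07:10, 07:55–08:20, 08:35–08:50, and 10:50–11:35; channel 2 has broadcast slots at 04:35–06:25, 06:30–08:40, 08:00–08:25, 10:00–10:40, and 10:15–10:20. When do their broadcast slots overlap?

First set merges to 07:00–07:20, 07:55–08:20, 08:35–08:50, 10:50–11:35.
Second set merges to 04:35–06:25, 06:30–08:40, 10:00–10:40.
07:00–07:20 overlaps B on 07:00–07:20.
07:55–08:20 overlaps B on 07:55–08:20.
08:35–08:50 overlaps B on 08:35–08:40.
10:50–11:35 falls entirely outside B.

07:00–07:20, 07:55–08:20, 08:35–08:40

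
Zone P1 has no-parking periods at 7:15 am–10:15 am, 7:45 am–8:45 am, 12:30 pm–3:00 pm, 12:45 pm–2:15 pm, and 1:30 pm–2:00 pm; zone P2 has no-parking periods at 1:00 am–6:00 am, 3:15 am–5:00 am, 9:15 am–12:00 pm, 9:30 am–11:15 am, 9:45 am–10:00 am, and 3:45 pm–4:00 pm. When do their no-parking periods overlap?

Merge the first list: 7:15 am-10:15 am, 12:30 pm-3:00 pm.
Merge the second list: 1:00 am-6:00 am, 9:15 am-12:00 pm, 3:45 pm-4:00 pm.
7:15 am-10:15 am overlaps B on 9:15 am-10:15 am.
12:30 pm-3:00 pm falls entirely outside B.

9:15 am-10:15 am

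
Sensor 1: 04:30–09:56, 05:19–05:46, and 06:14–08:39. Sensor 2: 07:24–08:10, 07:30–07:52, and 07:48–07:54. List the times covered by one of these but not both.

04:30–07:24, 08:10–09:56

Merge the first list: 04:30–09:56.
Merge the second list: 07:24–08:10.
Only in the first: 04:30–07:24, 08:10–09:56.
Only in the second: none.
Together these are the periods covered by exactly one.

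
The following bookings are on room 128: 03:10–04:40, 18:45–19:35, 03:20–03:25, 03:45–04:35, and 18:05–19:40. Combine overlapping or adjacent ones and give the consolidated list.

Sort by start: 03:10–04:40, 03:20–03:25, 03:45–04:35, 18:05–19:40, 18:45–19:35.
03:20–03:25 overlaps/touches 03:10–04:40 → extend to 03:10–04:40.
03:45–04:35 overlaps/touches 03:10–04:40 → extend to 03:10–04:40.
18:05–19:40 is disjoint → start new block.
18:45–19:35 overlaps/touches 18:05–19:40 → extend to 18:05–19:40.

03:10–04:40, 18:05–19:40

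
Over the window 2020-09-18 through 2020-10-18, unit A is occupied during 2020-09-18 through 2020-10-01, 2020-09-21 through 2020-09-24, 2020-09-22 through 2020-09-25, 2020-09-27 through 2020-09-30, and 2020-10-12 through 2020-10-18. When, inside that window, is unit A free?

2020-10-02 through 2020-10-11

Covered (merged): 2020-09-18 through 2020-10-01, 2020-10-12 through 2020-10-18.
Uncovered inside 2020-09-18 through 2020-10-18: 2020-10-02 through 2020-10-11.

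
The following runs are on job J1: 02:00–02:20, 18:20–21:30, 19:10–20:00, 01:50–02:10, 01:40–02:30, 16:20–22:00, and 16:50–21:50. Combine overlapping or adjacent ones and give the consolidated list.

01:40–02:30, 16:20–22:00

Sort by start: 01:40–02:30, 01:50–02:10, 02:00–02:20, 16:20–22:00, 16:50–21:50, 18:20–21:30, 19:10–20:00.
01:50–02:10 overlaps/touches 01:40–02:30 → extend to 01:40–02:30.
02:00–02:20 overlaps/touches 01:40–02:30 → extend to 01:40–02:30.
16:20–22:00 is disjoint → start new block.
16:50–21:50 overlaps/touches 16:20–22:00 → extend to 16:20–22:00.
18:20–21:30 overlaps/touches 16:20–22:00 → extend to 16:20–22:00.
19:10–20:00 overlaps/touches 16:20–22:00 → extend to 16:20–22:00.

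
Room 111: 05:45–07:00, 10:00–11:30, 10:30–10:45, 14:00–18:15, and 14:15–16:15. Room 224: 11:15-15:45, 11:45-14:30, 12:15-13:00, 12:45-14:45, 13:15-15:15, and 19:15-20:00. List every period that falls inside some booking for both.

Merge the first list: 05:45–07:00, 10:00–11:30, 14:00–18:15.
Merge the second list: 11:15–15:45, 19:15–20:00.
05:45–07:00 falls entirely outside B.
10:00–11:30 overlaps B on 11:15–11:30.
14:00–18:15 overlaps B on 14:00–15:45.

11:15–11:30, 14:00–15:45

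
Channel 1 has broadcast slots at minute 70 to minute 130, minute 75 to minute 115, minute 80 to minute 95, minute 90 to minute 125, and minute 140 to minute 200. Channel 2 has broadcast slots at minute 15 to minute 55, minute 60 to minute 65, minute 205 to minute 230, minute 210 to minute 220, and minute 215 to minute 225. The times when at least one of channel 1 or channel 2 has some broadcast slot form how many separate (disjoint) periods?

A, merged: minute 70 to minute 130, minute 140 to minute 200.
B, merged: minute 15 to minute 55, minute 60 to minute 65, minute 205 to minute 230.
A ∪ B = minute 15 to minute 55, minute 60 to minute 65, minute 70 to minute 130, minute 140 to minute 200, minute 205 to minute 230.
That is 5 disjoint pieces.

5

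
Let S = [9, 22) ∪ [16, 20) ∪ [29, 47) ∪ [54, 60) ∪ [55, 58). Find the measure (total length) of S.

Merged: [9, 22), [29, 47), [54, 60).
Lengths: 13 + 18 + 6 = 37.

37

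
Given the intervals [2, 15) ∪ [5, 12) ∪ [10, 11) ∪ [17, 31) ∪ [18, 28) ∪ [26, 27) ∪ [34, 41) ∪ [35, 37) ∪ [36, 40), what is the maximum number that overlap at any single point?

At 10, 3 of the intervals are simultaneously active.
No point has more.

3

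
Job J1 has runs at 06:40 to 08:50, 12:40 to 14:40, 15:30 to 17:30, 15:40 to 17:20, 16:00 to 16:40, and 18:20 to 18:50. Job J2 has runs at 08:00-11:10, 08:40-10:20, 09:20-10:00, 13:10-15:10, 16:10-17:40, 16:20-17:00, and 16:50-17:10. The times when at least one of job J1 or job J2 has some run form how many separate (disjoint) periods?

A, merged: 06:40–08:50, 12:40–14:40, 15:30–17:30, 18:20–18:50.
B, merged: 08:00–11:10, 13:10–15:10, 16:10–17:40.
A ∪ B = 06:40–11:10, 12:40–15:10, 15:30–17:40, 18:20–18:50.
That is 4 disjoint pieces.

4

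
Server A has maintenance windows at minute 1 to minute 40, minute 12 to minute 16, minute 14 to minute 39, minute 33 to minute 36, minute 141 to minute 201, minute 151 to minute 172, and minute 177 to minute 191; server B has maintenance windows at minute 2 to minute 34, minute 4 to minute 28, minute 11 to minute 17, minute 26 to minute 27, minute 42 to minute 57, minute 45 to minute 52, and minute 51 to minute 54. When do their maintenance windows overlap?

A, merged: minute 1 to minute 40, minute 141 to minute 201.
B, merged: minute 2 to minute 34, minute 42 to minute 57.
minute 1 to minute 40 ∩ B → minute 2 to minute 34.
minute 141 to minute 201 meets no B interval.

minute 2 to minute 34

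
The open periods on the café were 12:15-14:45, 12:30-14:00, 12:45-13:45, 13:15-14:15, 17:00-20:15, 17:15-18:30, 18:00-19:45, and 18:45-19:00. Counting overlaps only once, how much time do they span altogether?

Merged: 12:15-14:45, 17:00-20:15.
Lengths: 2 h 30 min + 3 h 15 min = 5 h 45 min.

5 h 45 min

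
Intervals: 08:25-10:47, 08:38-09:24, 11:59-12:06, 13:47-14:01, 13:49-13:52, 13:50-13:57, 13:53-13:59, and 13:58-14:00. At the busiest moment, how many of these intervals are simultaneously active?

Walk the sorted start/end points keeping a running depth.
The depth first hits 3 at 13:50.

3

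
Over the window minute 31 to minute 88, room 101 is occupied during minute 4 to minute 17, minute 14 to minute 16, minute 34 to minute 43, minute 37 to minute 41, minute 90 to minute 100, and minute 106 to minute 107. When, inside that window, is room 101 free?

minute 31 to minute 34, minute 43 to minute 88

The merged coverage is minute 4 to minute 17, minute 34 to minute 43, minute 90 to minute 100, minute 106 to minute 107.
Gaps within minute 31 to minute 88: minute 31 to minute 34, minute 43 to minute 88.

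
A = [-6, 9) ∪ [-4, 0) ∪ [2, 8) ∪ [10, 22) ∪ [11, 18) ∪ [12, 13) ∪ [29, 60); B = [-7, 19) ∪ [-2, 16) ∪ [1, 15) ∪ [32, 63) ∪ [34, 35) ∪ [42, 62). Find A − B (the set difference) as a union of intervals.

Merge the first list: [-6, 9), [10, 22), [29, 60).
Merge the second list: [-7, 19), [32, 63).
[-6, 9): entirely removed.
[10, 22) \ B = [19, 22).
[29, 60) \ B = [29, 32).

[19, 22) ∪ [29, 32)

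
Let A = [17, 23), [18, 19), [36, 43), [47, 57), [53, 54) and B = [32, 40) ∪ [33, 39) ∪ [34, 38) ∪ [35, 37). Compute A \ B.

First set merges to [17, 23), [36, 43), [47, 57).
Second set merges to [32, 40).
[17, 23) is untouched.
[36, 43) with B removed leaves [40, 43).
[47, 57) is untouched.

[17, 23) ∪ [40, 43) ∪ [47, 57)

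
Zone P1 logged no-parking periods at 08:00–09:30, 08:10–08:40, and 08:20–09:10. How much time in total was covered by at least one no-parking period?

1 h 30 min

Merged: 08:00–09:30.
Length: 1 h 30 min.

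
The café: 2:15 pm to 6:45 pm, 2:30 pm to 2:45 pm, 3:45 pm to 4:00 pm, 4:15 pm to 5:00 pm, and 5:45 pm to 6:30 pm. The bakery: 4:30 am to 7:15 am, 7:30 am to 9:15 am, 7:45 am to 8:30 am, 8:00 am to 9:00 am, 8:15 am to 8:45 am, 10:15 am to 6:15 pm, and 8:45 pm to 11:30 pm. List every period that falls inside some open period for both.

2:15 pm–6:15 pm

A, merged: 2:15 pm–6:45 pm.
B, merged: 4:30 am–7:15 am, 7:30 am–9:15 am, 10:15 am–6:15 pm, 8:45 pm–11:30 pm.
2:15 pm–6:45 pm meets the second set on 2:15 pm–6:15 pm.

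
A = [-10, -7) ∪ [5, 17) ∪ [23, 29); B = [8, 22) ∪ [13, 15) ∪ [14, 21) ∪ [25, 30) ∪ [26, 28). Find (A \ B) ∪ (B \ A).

[-10, -7) ∪ [5, 8) ∪ [17, 22) ∪ [23, 25) ∪ [29, 30)

Merge the second list: [8, 22), [25, 30).
A but not B: [-10, -7), [5, 8), [23, 25).
B but not A: [17, 22), [29, 30).
Combining gives A △ B.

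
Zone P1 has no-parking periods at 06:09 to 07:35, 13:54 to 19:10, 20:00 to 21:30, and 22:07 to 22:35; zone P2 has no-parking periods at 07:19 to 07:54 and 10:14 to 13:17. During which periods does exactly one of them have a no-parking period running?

06:09-07:19, 07:35-07:54, 10:14-13:17, 13:54-19:10, 20:00-21:30, 22:07-22:35

A but not B: 06:09-07:19, 13:54-19:10, 20:00-21:30, 22:07-22:35.
B but not A: 07:35-07:54, 10:14-13:17.
Combining gives A △ B.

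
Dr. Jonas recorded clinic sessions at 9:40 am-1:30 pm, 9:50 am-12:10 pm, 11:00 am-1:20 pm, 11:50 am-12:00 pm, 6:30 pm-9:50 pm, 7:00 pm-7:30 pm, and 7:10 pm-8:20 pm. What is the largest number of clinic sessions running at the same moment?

Walk the sorted start/end points keeping a running depth.
The depth first hits 4 at 11:50 am.

4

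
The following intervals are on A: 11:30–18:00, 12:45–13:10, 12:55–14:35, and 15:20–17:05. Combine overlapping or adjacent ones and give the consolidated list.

12:45–13:10 overlaps/touches 11:30–18:00 → extend to 11:30–18:00.
12:55–14:35 overlaps/touches 11:30–18:00 → extend to 11:30–18:00.
15:20–17:05 overlaps/touches 11:30–18:00 → extend to 11:30–18:00.

11:30–18:00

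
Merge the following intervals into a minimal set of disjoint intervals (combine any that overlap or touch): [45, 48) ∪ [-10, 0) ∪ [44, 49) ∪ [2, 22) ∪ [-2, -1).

Sort by start: [-10, 0), [-2, -1), [2, 22), [44, 49), [45, 48).
[-2, -1) overlaps/touches [-10, 0) → extend to [-10, 0).
[2, 22) is disjoint → start new block.
[44, 49) is disjoint → start new block.
[45, 48) overlaps/touches [44, 49) → extend to [44, 49).

[-10, 0) ∪ [2, 22) ∪ [44, 49)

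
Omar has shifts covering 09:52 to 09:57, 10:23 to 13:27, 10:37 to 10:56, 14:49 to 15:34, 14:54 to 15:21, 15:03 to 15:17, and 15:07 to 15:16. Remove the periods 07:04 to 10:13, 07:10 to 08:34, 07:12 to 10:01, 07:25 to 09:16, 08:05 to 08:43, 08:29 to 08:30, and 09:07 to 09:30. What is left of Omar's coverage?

10:23-13:27, 14:49-15:34

Merge the first list: 09:52-09:57, 10:23-13:27, 14:49-15:34.
Merge the second list: 07:04-10:13.
09:52-09:57: entirely removed.
10:23-13:27: nothing removed.
14:49-15:34: nothing removed.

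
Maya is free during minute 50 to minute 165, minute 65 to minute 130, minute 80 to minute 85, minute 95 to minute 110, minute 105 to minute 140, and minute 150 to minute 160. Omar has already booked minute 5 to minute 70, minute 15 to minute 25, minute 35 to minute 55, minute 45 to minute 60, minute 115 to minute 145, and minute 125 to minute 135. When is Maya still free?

Merge the first list: minute 50 to minute 165.
Merge the second list: minute 5 to minute 70, minute 115 to minute 145.
minute 50 to minute 165 \ B = minute 70 to minute 115, minute 145 to minute 165.

minute 70 to minute 115, minute 145 to minute 165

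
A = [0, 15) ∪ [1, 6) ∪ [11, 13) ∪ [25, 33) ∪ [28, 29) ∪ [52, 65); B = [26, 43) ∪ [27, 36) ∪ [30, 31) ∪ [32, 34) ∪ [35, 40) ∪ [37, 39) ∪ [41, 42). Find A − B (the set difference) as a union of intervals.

A, merged: [0, 15), [25, 33), [52, 65).
B, merged: [26, 43).
[0, 15): no B overlap → unchanged.
[25, 33) minus B → [25, 26).
[52, 65): no B overlap → unchanged.

[0, 15) ∪ [25, 26) ∪ [52, 65)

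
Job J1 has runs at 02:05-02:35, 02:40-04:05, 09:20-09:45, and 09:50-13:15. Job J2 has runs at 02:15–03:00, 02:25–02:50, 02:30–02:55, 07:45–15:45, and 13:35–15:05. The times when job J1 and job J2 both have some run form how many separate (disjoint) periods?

4

Second set merges to 02:15–03:00, 07:45–15:45.
A ∩ B = 02:15–02:35, 02:40–03:00, 09:20–09:45, 09:50–13:15.
That is 4 disjoint pieces.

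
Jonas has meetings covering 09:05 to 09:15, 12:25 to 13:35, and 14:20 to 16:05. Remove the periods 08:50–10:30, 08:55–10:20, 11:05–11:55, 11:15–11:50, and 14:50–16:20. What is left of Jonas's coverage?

Second set merges to 08:50–10:30, 11:05–11:55, 14:50–16:20.
09:05–09:15: fully covered by B → removed.
12:25–13:35: no B overlap → unchanged.
14:20–16:05 minus B → 14:20–14:50.

12:25–13:35, 14:20–14:50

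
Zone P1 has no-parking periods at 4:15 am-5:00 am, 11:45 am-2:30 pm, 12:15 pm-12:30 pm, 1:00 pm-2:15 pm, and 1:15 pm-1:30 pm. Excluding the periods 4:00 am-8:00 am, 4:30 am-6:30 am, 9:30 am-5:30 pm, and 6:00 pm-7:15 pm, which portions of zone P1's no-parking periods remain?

First set merges to 4:15 am-5:00 am, 11:45 am-2:30 pm.
Second set merges to 4:00 am-8:00 am, 9:30 am-5:30 pm, 6:00 pm-7:15 pm.
4:15 am-5:00 am: fully covered by B → removed.
11:45 am-2:30 pm: fully covered by B → removed.

none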